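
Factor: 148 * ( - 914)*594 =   -  80351568 =- 2^4 * 3^3*11^1*37^1*457^1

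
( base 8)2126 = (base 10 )1110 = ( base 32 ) 12M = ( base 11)91a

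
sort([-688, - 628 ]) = [ -688, -628] 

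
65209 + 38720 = 103929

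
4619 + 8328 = 12947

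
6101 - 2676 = 3425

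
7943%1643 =1371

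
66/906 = 11/151 = 0.07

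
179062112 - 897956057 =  - 718893945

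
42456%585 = 336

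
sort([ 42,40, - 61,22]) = [  -  61, 22, 40, 42]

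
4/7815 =4/7815=0.00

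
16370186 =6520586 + 9849600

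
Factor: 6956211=3^1*2318737^1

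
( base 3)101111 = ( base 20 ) E3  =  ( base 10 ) 283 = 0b100011011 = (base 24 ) BJ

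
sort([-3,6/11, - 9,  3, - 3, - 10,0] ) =[ - 10, - 9, - 3,- 3, 0, 6/11,3]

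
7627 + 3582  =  11209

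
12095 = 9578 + 2517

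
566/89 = 6 + 32/89=6.36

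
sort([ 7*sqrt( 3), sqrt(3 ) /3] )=[sqrt(3)/3,7*sqrt ( 3) ]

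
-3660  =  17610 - 21270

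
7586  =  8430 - 844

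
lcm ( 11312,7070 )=56560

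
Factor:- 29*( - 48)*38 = 52896 =2^5*3^1*19^1*29^1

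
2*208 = 416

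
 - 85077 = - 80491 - 4586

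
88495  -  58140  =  30355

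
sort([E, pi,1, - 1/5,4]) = [ - 1/5, 1 , E, pi , 4 ]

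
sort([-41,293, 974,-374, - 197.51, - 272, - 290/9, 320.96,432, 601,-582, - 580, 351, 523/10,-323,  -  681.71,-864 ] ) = [ - 864,- 681.71, - 582, - 580, - 374, - 323, - 272, - 197.51, - 41, - 290/9,523/10, 293,320.96,351,432, 601, 974]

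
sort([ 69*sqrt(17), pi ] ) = [ pi,69*sqrt( 17 ) ]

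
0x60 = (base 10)96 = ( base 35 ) 2Q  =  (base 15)66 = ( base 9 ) 116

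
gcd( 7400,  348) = 4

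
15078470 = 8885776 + 6192694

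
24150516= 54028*447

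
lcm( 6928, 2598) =20784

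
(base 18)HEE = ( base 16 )168E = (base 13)2822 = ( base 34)4XS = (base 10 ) 5774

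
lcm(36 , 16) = 144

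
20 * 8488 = 169760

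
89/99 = 89/99 = 0.90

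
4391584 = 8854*496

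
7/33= 7/33 = 0.21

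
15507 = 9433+6074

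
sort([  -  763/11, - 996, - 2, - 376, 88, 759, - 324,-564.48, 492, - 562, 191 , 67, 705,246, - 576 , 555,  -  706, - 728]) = [ - 996,  -  728, -706, - 576, - 564.48, - 562, - 376, -324, - 763/11, - 2, 67,88,191, 246, 492,555, 705,  759]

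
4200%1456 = 1288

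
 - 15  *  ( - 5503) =82545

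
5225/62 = 5225/62 = 84.27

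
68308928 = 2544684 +65764244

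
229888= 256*898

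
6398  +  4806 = 11204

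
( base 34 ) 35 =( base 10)107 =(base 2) 1101011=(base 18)5H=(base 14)79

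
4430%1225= 755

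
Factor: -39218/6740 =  - 2^( - 1 )*5^( - 1)*337^( - 1)  *19609^1 = -19609/3370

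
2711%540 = 11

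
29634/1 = 29634 = 29634.00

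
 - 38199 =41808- 80007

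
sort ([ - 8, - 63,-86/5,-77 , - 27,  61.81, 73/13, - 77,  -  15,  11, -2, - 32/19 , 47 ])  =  [-77, - 77,  -  63, - 27, - 86/5,-15,  -  8, - 2, - 32/19, 73/13,11,47, 61.81 ]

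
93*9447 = 878571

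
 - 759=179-938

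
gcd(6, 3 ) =3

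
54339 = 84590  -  30251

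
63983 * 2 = 127966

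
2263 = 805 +1458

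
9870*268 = 2645160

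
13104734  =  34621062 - 21516328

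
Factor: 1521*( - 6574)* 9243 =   -  92421256122 =- 2^1* 3^4*13^3 * 19^1*79^1*173^1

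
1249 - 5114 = - 3865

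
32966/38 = 867+10/19 = 867.53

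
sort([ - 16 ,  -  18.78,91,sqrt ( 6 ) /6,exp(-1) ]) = [ - 18.78, - 16,exp(- 1), sqrt( 6) /6,91]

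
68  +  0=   68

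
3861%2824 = 1037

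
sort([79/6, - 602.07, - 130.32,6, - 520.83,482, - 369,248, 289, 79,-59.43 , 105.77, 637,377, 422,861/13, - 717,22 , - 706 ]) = [ - 717,-706, - 602.07, - 520.83, - 369,  -  130.32, - 59.43,  6,79/6,22, 861/13,  79, 105.77,248,289,377,422,482,637] 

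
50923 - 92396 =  - 41473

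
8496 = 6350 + 2146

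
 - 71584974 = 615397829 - 686982803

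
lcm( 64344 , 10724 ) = 64344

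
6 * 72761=436566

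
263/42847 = 263/42847 = 0.01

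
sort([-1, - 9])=[ -9, - 1]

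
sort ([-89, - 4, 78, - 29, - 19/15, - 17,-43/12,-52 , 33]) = [-89,  -  52, - 29, - 17, - 4 , - 43/12, - 19/15,33, 78 ]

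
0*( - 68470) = 0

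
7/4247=7/4247 = 0.00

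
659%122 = 49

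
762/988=381/494  =  0.77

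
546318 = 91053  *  6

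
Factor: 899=29^1*31^1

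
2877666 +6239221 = 9116887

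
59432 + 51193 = 110625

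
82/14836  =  41/7418 = 0.01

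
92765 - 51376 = 41389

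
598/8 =74 + 3/4 = 74.75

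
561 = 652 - 91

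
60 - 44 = 16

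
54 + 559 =613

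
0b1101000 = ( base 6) 252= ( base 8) 150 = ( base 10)104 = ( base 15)6E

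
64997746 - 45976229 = 19021517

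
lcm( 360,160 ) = 1440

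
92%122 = 92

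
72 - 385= - 313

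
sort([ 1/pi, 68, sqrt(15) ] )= [ 1/pi,sqrt(15), 68]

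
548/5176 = 137/1294=   0.11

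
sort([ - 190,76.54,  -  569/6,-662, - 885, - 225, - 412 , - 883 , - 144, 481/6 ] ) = [ - 885, - 883,  -  662 , - 412, - 225,-190, - 144,-569/6,76.54,481/6]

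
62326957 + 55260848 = 117587805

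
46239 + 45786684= 45832923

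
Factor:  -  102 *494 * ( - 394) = 19852872= 2^3  *  3^1 *13^1* 17^1 * 19^1*197^1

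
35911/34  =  35911/34 = 1056.21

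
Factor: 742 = 2^1*7^1*53^1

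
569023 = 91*6253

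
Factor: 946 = 2^1*11^1 * 43^1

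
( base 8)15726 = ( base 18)13hg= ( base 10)7126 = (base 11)5399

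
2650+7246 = 9896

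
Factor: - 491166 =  - 2^1*3^2 * 13^1* 2099^1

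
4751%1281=908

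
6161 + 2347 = 8508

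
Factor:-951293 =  - 7^1 * 135899^1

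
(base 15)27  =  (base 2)100101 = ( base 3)1101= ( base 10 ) 37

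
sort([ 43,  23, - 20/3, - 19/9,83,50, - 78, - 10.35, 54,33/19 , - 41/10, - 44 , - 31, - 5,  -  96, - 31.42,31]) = [ - 96,  -  78, -44,  -  31.42,-31, - 10.35, -20/3, - 5,-41/10,-19/9,33/19,23 , 31, 43,50, 54, 83] 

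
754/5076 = 377/2538 = 0.15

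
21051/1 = 21051 = 21051.00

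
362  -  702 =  - 340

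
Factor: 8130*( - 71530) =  - 581538900 = - 2^2*3^1 * 5^2*23^1*271^1*311^1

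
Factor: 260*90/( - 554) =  - 2^2*3^2*5^2*13^1*277^( - 1) = -11700/277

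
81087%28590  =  23907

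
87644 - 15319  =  72325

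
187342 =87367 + 99975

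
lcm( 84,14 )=84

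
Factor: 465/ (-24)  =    -  2^ ( - 3)*5^1*31^1 =-155/8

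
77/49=1 + 4/7= 1.57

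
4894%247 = 201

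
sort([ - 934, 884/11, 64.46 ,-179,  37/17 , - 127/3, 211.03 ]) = [ - 934,  -  179,- 127/3,  37/17, 64.46,  884/11, 211.03 ] 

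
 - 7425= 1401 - 8826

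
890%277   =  59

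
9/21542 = 9/21542  =  0.00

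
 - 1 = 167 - 168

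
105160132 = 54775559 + 50384573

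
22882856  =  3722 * 6148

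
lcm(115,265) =6095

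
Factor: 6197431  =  6197431^1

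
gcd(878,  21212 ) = 2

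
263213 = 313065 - 49852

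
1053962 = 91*11582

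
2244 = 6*374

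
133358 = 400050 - 266692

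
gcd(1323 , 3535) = 7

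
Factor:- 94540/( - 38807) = 2^2*5^1*29^1*151^( - 1 )* 163^1*257^( - 1)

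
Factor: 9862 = 2^1*4931^1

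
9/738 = 1/82  =  0.01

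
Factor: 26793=3^2 * 13^1*229^1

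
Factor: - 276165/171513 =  - 5^1 * 19^1*59^( - 1) = - 95/59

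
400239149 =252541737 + 147697412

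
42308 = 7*6044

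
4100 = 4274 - 174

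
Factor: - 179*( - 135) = 24165 = 3^3 * 5^1*179^1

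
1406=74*19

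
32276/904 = 35 + 159/226 = 35.70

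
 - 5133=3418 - 8551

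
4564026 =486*9391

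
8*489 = 3912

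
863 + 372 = 1235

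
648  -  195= 453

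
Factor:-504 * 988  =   - 2^5*3^2*7^1 * 13^1*19^1 = -497952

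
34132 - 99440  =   - 65308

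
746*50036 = 37326856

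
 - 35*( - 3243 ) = 113505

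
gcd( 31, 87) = 1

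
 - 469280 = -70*6704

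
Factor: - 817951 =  - 817951^1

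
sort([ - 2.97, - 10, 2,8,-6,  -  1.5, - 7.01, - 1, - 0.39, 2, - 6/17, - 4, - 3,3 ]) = [ - 10, - 7.01, - 6, - 4 , - 3, - 2.97, - 1.5,-1 , - 0.39, - 6/17,2 , 2,3,8] 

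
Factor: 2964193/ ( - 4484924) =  - 2^( - 2) * 547^1 * 5419^1 * 1121231^( - 1 )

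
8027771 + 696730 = 8724501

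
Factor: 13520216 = 2^3 *31^1*54517^1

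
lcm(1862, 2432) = 119168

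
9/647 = 9/647 = 0.01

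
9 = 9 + 0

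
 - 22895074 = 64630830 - 87525904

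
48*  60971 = 2926608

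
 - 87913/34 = -2586 + 11/34 =-2585.68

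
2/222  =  1/111 = 0.01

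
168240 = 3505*48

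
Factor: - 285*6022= -1716270  =  - 2^1 * 3^1*5^1 * 19^1*3011^1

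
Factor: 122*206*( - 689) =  - 2^2*13^1*53^1*61^1*103^1=-  17315948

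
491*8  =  3928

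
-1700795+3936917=2236122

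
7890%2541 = 267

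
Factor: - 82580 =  - 2^2*5^1*4129^1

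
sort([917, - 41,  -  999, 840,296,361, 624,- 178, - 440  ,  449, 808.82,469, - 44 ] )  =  [  -  999, - 440,-178, - 44, - 41, 296,361,449, 469, 624, 808.82,840, 917 ] 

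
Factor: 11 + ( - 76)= - 5^1*13^1= - 65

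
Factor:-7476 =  - 2^2*3^1*7^1*89^1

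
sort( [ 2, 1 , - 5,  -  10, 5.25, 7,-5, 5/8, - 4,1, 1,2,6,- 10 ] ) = [ - 10, - 10, -5 , - 5,  -  4, 5/8,1 , 1 , 1, 2, 2,  5.25,6,7 ]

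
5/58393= 5/58393 = 0.00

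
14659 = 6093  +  8566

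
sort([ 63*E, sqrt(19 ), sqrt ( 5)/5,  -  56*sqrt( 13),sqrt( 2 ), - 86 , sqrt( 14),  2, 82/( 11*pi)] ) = [ -56*sqrt(13),-86, sqrt(5) /5 , sqrt( 2),  2 , 82/( 11*pi),sqrt( 14),sqrt( 19 ),63*E] 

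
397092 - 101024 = 296068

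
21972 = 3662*6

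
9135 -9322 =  - 187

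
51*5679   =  289629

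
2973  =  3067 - 94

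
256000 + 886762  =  1142762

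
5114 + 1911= 7025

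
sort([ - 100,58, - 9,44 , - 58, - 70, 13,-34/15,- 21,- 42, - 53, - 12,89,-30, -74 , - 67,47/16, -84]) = [- 100,-84,  -  74, - 70, - 67, - 58 , - 53,-42, - 30, - 21, - 12, - 9, - 34/15, 47/16, 13 , 44,58 , 89 ] 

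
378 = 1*378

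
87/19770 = 29/6590=0.00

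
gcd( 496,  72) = 8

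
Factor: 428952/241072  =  879/494 = 2^( - 1) *3^1*13^(  -  1 )*19^( - 1)* 293^1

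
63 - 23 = 40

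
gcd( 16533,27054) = 1503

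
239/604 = 239/604 = 0.40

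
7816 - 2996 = 4820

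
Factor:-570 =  - 2^1*3^1*5^1*  19^1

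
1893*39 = 73827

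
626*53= 33178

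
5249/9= 5249/9 = 583.22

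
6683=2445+4238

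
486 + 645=1131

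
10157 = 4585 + 5572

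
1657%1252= 405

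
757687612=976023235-218335623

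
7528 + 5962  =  13490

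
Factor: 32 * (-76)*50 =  - 121600 = -  2^8 * 5^2*19^1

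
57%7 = 1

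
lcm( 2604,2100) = 65100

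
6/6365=6/6365 = 0.00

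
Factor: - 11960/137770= -52/599 = - 2^2*13^1*599^( - 1 )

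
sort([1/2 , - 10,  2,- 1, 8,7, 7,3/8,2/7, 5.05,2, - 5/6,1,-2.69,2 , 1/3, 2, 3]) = [ - 10, - 2.69, - 1,-5/6 , 2/7,1/3 , 3/8, 1/2,1,2,2 , 2, 2, 3 , 5.05,7, 7, 8]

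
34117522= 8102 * 4211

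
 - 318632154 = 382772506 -701404660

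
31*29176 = 904456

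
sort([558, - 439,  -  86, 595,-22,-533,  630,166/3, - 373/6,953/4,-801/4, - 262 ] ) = [ - 533, - 439, - 262, - 801/4, - 86, - 373/6, - 22, 166/3, 953/4,558,595,630] 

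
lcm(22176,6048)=66528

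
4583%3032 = 1551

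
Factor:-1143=  -  3^2*127^1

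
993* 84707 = 84114051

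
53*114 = 6042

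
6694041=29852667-23158626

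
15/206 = 15/206 = 0.07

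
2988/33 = 996/11 = 90.55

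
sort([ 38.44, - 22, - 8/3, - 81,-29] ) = [ - 81,-29,-22,-8/3  ,  38.44 ]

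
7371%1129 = 597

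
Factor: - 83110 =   -  2^1*5^1*8311^1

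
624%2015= 624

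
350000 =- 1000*( - 350 )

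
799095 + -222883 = 576212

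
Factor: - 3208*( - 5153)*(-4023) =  - 2^3 * 3^3*149^1*401^1*5153^1=- 66503504952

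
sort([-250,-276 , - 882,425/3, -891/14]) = [ - 882, - 276,  -  250, - 891/14,425/3]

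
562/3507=562/3507  =  0.16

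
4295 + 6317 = 10612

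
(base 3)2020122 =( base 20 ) 41H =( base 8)3145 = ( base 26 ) 2ap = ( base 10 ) 1637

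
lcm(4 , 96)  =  96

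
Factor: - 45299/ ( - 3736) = 2^(-3)*97^1 = 97/8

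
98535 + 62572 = 161107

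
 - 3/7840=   -  3/7840 = - 0.00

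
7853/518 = 7853/518 = 15.16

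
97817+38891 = 136708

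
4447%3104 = 1343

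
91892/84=1093 + 20/21 = 1093.95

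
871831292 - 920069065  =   - 48237773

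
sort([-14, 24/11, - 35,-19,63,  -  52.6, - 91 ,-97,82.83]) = [ - 97, - 91,  -  52.6,-35, - 19,- 14, 24/11 , 63,  82.83]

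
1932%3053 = 1932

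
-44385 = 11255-55640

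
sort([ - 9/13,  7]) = [-9/13, 7 ]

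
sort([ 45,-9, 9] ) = [ - 9, 9,45]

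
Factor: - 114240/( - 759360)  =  17^1 * 113^( - 1 )  =  17/113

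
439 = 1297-858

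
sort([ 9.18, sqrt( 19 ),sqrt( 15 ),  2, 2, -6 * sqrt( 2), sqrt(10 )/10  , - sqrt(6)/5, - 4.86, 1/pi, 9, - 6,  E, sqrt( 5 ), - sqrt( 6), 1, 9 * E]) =[ - 6*sqrt( 2 ), - 6, - 4.86, - sqrt( 6 ),-sqrt( 6)/5,sqrt( 10 ) /10,1/pi, 1,2,2, sqrt( 5 ), E,sqrt( 15), sqrt( 19 ),9,  9.18,9*E] 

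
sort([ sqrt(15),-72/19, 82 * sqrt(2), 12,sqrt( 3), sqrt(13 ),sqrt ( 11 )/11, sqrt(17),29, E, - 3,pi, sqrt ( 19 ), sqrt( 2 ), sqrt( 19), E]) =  [  -  72/19, - 3, sqrt(11)/11, sqrt( 2 ), sqrt ( 3),E, E, pi, sqrt( 13),sqrt( 15), sqrt(17), sqrt(19 ) , sqrt( 19), 12, 29, 82 * sqrt(2)] 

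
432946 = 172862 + 260084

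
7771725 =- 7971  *( - 975 )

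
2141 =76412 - 74271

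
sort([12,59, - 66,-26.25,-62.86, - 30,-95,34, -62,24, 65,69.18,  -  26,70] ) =[- 95,  -  66, - 62.86,-62,  -  30, - 26.25, - 26, 12, 24,34,59, 65,69.18,70]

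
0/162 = 0 = 0.00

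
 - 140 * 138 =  - 19320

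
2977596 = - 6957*(-428)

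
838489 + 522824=1361313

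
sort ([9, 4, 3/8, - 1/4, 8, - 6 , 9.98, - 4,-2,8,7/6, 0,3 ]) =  [ - 6, - 4, - 2, - 1/4, 0,3/8, 7/6, 3, 4, 8 , 8, 9,9.98] 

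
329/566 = 329/566 = 0.58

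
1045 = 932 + 113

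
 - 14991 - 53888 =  - 68879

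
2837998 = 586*4843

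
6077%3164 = 2913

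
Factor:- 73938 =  - 2^1 * 3^1*12323^1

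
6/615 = 2/205= 0.01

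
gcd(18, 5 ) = 1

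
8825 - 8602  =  223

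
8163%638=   507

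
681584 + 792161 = 1473745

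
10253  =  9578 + 675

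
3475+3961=7436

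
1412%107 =21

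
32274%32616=32274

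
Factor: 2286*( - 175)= -2^1*3^2*5^2* 7^1*127^1=- 400050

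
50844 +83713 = 134557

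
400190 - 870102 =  - 469912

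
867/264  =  289/88 = 3.28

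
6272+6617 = 12889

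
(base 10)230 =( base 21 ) AK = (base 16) e6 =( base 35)6K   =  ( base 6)1022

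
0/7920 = 0 =0.00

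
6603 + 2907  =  9510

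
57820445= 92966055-35145610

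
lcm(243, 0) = 0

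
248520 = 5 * 49704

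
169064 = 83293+85771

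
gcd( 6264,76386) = 174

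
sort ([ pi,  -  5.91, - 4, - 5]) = [ - 5.91, - 5, - 4 , pi ] 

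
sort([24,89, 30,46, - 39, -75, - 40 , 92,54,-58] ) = [-75, - 58,  -  40, -39, 24 , 30, 46, 54,89,92 ]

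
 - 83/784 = -83/784 = -0.11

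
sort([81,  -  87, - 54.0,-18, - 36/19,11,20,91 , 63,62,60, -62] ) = [ - 87, - 62, - 54.0, - 18, - 36/19, 11,20,60,62, 63,81, 91 ] 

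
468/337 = 468/337=1.39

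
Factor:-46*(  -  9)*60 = 2^3* 3^3*5^1*23^1 = 24840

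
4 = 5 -1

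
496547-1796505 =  - 1299958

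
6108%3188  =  2920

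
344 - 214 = 130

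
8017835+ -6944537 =1073298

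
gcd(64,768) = 64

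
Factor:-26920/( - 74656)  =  3365/9332= 2^( - 2) * 5^1*673^1 * 2333^(  -  1)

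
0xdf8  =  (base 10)3576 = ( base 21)826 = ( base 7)13266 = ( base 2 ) 110111111000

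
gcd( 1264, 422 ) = 2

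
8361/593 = 14 + 59/593 = 14.10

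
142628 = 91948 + 50680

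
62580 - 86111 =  - 23531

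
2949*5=14745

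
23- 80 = -57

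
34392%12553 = 9286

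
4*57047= 228188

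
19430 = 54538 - 35108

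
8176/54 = 4088/27  =  151.41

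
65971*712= 46971352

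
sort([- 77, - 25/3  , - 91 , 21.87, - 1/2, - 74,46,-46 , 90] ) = [ - 91, - 77, - 74, - 46, - 25/3,-1/2, 21.87, 46 , 90] 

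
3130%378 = 106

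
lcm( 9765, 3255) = 9765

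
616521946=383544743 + 232977203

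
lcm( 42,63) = 126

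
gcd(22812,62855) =1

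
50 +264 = 314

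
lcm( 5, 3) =15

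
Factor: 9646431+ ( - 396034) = 13^1*17^1*19^1*2203^1 = 9250397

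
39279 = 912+38367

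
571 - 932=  -361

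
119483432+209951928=329435360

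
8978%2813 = 539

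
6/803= 6/803 =0.01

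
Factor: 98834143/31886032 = 2^( - 4 )* 19^1*139^1*37423^1*1992877^( - 1)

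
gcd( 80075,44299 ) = 1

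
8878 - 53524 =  - 44646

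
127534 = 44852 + 82682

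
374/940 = 187/470 = 0.40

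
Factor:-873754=- 2^1*7^1*139^1*449^1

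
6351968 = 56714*112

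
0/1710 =0  =  0.00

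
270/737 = 270/737 =0.37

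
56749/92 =616+77/92= 616.84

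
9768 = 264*37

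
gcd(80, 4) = 4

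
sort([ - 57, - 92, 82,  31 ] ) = [ - 92 , - 57,31, 82]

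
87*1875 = 163125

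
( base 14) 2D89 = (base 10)8157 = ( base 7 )32532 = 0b1111111011101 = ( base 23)f9f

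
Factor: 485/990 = 97/198=2^( - 1)*3^( - 2)*11^ ( - 1)*97^1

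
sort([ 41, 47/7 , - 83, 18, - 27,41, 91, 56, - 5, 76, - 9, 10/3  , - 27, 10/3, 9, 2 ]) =[ - 83, - 27, - 27, - 9 , - 5, 2 , 10/3, 10/3, 47/7, 9,18, 41,41,  56,76,91]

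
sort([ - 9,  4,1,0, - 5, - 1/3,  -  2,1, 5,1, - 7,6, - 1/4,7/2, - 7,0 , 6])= [  -  9,-7,-7 ,- 5, - 2 , - 1/3,-1/4,0,0, 1,1,1,7/2,4,5, 6,6 ] 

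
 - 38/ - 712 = 19/356 =0.05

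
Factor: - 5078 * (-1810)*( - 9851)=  - 90542314180 = -2^2*5^1*181^1*2539^1*9851^1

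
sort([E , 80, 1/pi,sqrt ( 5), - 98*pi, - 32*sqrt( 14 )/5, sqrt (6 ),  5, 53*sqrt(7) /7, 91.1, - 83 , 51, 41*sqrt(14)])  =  [ - 98*pi , - 83, - 32 *sqrt( 14)/5, 1/pi  ,  sqrt( 5 ),sqrt(6 ),E,5, 53*sqrt( 7)/7,51, 80,91.1,41 * sqrt( 14)]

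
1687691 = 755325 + 932366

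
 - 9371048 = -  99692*94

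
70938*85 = 6029730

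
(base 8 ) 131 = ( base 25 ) 3E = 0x59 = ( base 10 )89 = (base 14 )65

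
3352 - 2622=730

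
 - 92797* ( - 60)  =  5567820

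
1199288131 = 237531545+961756586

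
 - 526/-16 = 263/8 = 32.88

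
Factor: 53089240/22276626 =2^2*3^ (-1) *5^1 *19^( - 1)*263^( - 1)* 743^( - 1)*1327231^1 = 26544620/11138313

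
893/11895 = 893/11895 = 0.08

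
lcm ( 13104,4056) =170352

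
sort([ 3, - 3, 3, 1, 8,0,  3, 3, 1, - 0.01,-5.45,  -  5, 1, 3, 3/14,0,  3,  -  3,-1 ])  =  [  -  5.45, - 5, - 3, - 3,  -  1, - 0.01, 0 , 0, 3/14,1, 1,1,3,3, 3,3, 3,3,8 ] 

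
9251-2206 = 7045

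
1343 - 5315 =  -3972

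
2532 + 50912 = 53444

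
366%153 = 60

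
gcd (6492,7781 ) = 1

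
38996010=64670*603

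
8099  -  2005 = 6094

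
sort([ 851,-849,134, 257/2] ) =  [ - 849, 257/2,134, 851]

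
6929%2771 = 1387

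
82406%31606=19194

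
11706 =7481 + 4225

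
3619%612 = 559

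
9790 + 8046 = 17836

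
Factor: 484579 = 41^1*53^1 * 223^1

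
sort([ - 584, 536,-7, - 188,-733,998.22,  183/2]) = [ - 733, - 584, - 188,-7,  183/2, 536, 998.22] 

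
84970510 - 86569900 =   -  1599390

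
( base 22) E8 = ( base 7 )631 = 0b100111100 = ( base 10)316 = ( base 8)474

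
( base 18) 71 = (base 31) 43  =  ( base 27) 4j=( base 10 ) 127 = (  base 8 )177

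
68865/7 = 9837 + 6/7 = 9837.86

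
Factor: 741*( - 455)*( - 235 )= 3^1*5^2 *7^1 *13^2*19^1*47^1= 79231425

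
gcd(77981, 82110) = 1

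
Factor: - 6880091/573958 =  - 2^( - 1 )*7^( - 1)*11^( - 1)*103^1*3727^( - 1)*66797^1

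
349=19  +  330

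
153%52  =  49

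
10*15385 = 153850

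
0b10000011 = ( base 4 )2003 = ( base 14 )95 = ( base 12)ab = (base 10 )131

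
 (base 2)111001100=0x1cc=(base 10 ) 460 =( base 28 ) GC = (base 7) 1225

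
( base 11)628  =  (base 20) 1hg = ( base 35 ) ll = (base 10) 756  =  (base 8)1364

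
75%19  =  18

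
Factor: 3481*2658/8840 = 2^(- 2)*3^1*5^( - 1) *13^(  -  1)*17^ ( - 1)*59^2*443^1= 4626249/4420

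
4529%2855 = 1674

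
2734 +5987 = 8721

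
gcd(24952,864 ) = 8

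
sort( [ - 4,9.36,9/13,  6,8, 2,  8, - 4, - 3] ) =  [ - 4,-4, - 3,9/13, 2,6, 8,8,9.36 ]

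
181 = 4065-3884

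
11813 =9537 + 2276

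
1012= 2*506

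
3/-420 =-1 + 139/140=- 0.01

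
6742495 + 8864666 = 15607161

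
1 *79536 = 79536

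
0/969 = 0  =  0.00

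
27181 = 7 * 3883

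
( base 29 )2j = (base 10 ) 77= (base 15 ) 52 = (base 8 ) 115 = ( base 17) 49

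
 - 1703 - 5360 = -7063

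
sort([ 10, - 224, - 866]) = [ - 866, - 224, 10 ]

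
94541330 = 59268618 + 35272712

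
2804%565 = 544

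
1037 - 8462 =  - 7425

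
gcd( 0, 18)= 18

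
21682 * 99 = 2146518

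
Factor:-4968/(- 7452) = 2^1*3^( - 1 )= 2/3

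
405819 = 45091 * 9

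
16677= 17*981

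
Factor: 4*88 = 352 = 2^5 * 11^1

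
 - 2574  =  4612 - 7186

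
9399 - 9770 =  - 371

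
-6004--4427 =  - 1577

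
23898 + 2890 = 26788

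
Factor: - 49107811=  - 509^1*96479^1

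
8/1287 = 8/1287 = 0.01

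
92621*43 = 3982703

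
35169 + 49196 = 84365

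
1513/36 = 1513/36  =  42.03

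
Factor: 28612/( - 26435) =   -  2^2 * 5^( - 1 ) * 17^( - 1)*23^1 = - 92/85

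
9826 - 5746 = 4080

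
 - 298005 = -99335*3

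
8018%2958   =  2102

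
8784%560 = 384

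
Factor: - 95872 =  - 2^7*7^1 *107^1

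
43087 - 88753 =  -45666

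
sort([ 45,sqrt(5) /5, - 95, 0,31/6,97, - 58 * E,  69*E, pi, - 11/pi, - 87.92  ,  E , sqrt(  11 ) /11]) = [ - 58 *E, - 95, -87.92, - 11/pi,0,sqrt( 11)/11,  sqrt( 5)/5,E, pi,31/6 , 45, 97,69*E ]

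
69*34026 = 2347794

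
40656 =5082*8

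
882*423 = 373086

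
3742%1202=136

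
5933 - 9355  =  - 3422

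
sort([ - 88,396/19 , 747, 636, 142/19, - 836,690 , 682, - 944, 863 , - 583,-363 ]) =[ - 944, - 836, -583,-363,-88, 142/19, 396/19,636,682, 690,747,863] 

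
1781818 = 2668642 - 886824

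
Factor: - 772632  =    -  2^3*3^3*7^2 * 73^1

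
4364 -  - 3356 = 7720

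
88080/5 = 17616=17616.00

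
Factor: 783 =3^3*29^1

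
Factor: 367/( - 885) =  - 3^( - 1 )*5^ ( - 1)*59^(-1)* 367^1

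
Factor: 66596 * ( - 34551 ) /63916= -575239599/15979 = - 3^2*11^1*19^ ( - 1 ) * 29^( - 2 ) * 349^1*16649^1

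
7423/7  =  1060 + 3/7  =  1060.43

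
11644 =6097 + 5547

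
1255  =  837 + 418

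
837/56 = 837/56 = 14.95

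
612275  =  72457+539818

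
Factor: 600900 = 2^2 * 3^1* 5^2*2003^1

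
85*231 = 19635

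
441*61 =26901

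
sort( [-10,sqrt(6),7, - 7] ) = [ - 10, - 7,sqrt(6),7 ] 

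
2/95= 2/95=0.02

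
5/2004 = 5/2004 = 0.00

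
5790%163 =85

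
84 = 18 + 66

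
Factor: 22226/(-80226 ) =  - 11113/40113 = - 3^( - 2) *4457^( - 1 )*  11113^1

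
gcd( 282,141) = 141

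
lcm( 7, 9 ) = 63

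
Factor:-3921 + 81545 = 77624=2^3*31^1*313^1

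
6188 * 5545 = 34312460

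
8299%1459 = 1004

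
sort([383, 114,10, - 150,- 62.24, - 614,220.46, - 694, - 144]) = [-694, - 614 , - 150,-144,-62.24,  10 , 114,220.46, 383] 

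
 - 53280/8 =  - 6660 = - 6660.00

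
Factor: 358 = 2^1  *  179^1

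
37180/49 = 37180/49  =  758.78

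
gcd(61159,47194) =7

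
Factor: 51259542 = 2^1 * 3^1*8543257^1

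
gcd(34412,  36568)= 28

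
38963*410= 15974830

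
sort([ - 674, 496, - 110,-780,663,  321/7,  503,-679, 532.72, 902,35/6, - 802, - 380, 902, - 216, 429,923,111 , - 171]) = [  -  802,-780, - 679,  -  674, - 380,-216 ,- 171, - 110,35/6,321/7, 111,429,  496, 503 , 532.72,663,902,  902,923]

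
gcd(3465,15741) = 99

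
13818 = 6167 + 7651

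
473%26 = 5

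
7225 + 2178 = 9403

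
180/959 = 180/959 =0.19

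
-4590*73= -335070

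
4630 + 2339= 6969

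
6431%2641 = 1149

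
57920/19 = 3048 + 8/19 = 3048.42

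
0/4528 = 0 =0.00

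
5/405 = 1/81  =  0.01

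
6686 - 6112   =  574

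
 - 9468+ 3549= - 5919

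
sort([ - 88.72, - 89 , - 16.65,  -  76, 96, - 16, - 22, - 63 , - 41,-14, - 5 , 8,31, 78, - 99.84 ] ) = [ - 99.84,  -  89, - 88.72, -76,  -  63, - 41 , - 22,-16.65, - 16,-14, - 5,8,31, 78, 96 ]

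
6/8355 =2/2785 = 0.00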